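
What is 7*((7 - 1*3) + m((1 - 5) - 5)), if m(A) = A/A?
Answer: 35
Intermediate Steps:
m(A) = 1
7*((7 - 1*3) + m((1 - 5) - 5)) = 7*((7 - 1*3) + 1) = 7*((7 - 3) + 1) = 7*(4 + 1) = 7*5 = 35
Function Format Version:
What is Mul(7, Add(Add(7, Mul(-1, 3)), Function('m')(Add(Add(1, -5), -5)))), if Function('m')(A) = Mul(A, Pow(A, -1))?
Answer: 35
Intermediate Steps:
Function('m')(A) = 1
Mul(7, Add(Add(7, Mul(-1, 3)), Function('m')(Add(Add(1, -5), -5)))) = Mul(7, Add(Add(7, Mul(-1, 3)), 1)) = Mul(7, Add(Add(7, -3), 1)) = Mul(7, Add(4, 1)) = Mul(7, 5) = 35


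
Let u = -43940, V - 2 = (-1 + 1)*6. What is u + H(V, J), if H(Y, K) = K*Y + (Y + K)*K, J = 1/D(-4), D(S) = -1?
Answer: -43943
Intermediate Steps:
J = -1 (J = 1/(-1) = -1)
V = 2 (V = 2 + (-1 + 1)*6 = 2 + 0*6 = 2 + 0 = 2)
H(Y, K) = K*Y + K*(K + Y) (H(Y, K) = K*Y + (K + Y)*K = K*Y + K*(K + Y))
u + H(V, J) = -43940 - (-1 + 2*2) = -43940 - (-1 + 4) = -43940 - 1*3 = -43940 - 3 = -43943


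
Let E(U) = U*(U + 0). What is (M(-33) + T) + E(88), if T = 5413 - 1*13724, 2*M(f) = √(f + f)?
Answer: -567 + I*√66/2 ≈ -567.0 + 4.062*I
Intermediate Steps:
M(f) = √2*√f/2 (M(f) = √(f + f)/2 = √(2*f)/2 = (√2*√f)/2 = √2*√f/2)
T = -8311 (T = 5413 - 13724 = -8311)
E(U) = U² (E(U) = U*U = U²)
(M(-33) + T) + E(88) = (√2*√(-33)/2 - 8311) + 88² = (√2*(I*√33)/2 - 8311) + 7744 = (I*√66/2 - 8311) + 7744 = (-8311 + I*√66/2) + 7744 = -567 + I*√66/2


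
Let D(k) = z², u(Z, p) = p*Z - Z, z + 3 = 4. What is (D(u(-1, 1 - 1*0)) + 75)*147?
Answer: 11172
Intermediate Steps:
z = 1 (z = -3 + 4 = 1)
u(Z, p) = -Z + Z*p (u(Z, p) = Z*p - Z = -Z + Z*p)
D(k) = 1 (D(k) = 1² = 1)
(D(u(-1, 1 - 1*0)) + 75)*147 = (1 + 75)*147 = 76*147 = 11172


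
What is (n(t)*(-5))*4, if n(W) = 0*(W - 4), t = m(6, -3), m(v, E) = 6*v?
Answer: 0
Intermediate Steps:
t = 36 (t = 6*6 = 36)
n(W) = 0 (n(W) = 0*(-4 + W) = 0)
(n(t)*(-5))*4 = (0*(-5))*4 = 0*4 = 0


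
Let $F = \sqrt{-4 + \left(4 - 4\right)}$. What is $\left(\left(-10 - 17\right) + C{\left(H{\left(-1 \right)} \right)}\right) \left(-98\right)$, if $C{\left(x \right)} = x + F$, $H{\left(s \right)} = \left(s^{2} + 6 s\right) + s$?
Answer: $3234 - 196 i \approx 3234.0 - 196.0 i$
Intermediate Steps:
$F = 2 i$ ($F = \sqrt{-4 + 0} = \sqrt{-4} = 2 i \approx 2.0 i$)
$H{\left(s \right)} = s^{2} + 7 s$
$C{\left(x \right)} = x + 2 i$
$\left(\left(-10 - 17\right) + C{\left(H{\left(-1 \right)} \right)}\right) \left(-98\right) = \left(\left(-10 - 17\right) + \left(- (7 - 1) + 2 i\right)\right) \left(-98\right) = \left(\left(-10 - 17\right) + \left(\left(-1\right) 6 + 2 i\right)\right) \left(-98\right) = \left(-27 - \left(6 - 2 i\right)\right) \left(-98\right) = \left(-33 + 2 i\right) \left(-98\right) = 3234 - 196 i$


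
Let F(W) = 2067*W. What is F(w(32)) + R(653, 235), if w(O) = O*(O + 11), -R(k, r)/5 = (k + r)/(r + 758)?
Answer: 941426072/331 ≈ 2.8442e+6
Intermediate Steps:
R(k, r) = -5*(k + r)/(758 + r) (R(k, r) = -5*(k + r)/(r + 758) = -5*(k + r)/(758 + r))
w(O) = O*(11 + O)
F(w(32)) + R(653, 235) = 2067*(32*(11 + 32)) + 5*(-1*653 - 1*235)/(758 + 235) = 2067*(32*43) + 5*(-653 - 235)/993 = 2067*1376 + 5*(1/993)*(-888) = 2844192 - 1480/331 = 941426072/331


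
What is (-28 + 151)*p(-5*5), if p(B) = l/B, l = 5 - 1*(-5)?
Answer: -246/5 ≈ -49.200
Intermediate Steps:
l = 10 (l = 5 + 5 = 10)
p(B) = 10/B
(-28 + 151)*p(-5*5) = (-28 + 151)*(10/((-5*5))) = 123*(10/(-25)) = 123*(10*(-1/25)) = 123*(-2/5) = -246/5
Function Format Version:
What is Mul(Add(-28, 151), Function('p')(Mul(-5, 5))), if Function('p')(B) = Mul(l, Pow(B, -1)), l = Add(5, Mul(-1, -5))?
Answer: Rational(-246, 5) ≈ -49.200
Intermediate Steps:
l = 10 (l = Add(5, 5) = 10)
Function('p')(B) = Mul(10, Pow(B, -1))
Mul(Add(-28, 151), Function('p')(Mul(-5, 5))) = Mul(Add(-28, 151), Mul(10, Pow(Mul(-5, 5), -1))) = Mul(123, Mul(10, Pow(-25, -1))) = Mul(123, Mul(10, Rational(-1, 25))) = Mul(123, Rational(-2, 5)) = Rational(-246, 5)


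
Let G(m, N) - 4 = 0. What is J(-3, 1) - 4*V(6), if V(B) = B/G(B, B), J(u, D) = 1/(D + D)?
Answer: -11/2 ≈ -5.5000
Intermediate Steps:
J(u, D) = 1/(2*D)
G(m, N) = 4 (G(m, N) = 4 + 0 = 4)
V(B) = B/4
J(-3, 1) - 4*V(6) = (½)/1 - 6 = (½)*1 - 4*3/2 = ½ - 6 = -11/2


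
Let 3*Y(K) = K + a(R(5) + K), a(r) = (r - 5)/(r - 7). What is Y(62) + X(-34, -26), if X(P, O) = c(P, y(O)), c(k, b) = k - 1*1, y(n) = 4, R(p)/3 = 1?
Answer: -1217/87 ≈ -13.989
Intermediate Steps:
R(p) = 3 (R(p) = 3*1 = 3)
a(r) = (-5 + r)/(-7 + r)
c(k, b) = -1 + k (c(k, b) = k - 1 = -1 + k)
X(P, O) = -1 + P
Y(K) = K/3 + (-2 + K)/(3*(-4 + K)) (Y(K) = (K + (-5 + (3 + K))/(-7 + (3 + K)))/3 = (K + (-2 + K)/(-4 + K))/3 = K/3 + (-2 + K)/(3*(-4 + K)))
Y(62) + X(-34, -26) = (-2 + 62 + 62*(-4 + 62))/(3*(-4 + 62)) + (-1 - 34) = (⅓)*(-2 + 62 + 62*58)/58 - 35 = (⅓)*(1/58)*(-2 + 62 + 3596) - 35 = (⅓)*(1/58)*3656 - 35 = 1828/87 - 35 = -1217/87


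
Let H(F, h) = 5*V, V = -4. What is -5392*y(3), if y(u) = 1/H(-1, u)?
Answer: 1348/5 ≈ 269.60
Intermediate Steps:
H(F, h) = -20 (H(F, h) = 5*(-4) = -20)
y(u) = -1/20 (y(u) = 1/(-20) = -1/20)
-5392*y(3) = -5392*(-1/20) = 1348/5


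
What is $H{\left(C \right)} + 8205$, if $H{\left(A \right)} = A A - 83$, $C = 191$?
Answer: $44603$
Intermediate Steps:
$H{\left(A \right)} = -83 + A^{2}$ ($H{\left(A \right)} = A^{2} - 83 = -83 + A^{2}$)
$H{\left(C \right)} + 8205 = \left(-83 + 191^{2}\right) + 8205 = \left(-83 + 36481\right) + 8205 = 36398 + 8205 = 44603$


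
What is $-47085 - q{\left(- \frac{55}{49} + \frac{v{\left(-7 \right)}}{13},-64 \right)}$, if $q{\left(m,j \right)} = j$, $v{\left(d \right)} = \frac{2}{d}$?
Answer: $-47021$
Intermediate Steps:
$-47085 - q{\left(- \frac{55}{49} + \frac{v{\left(-7 \right)}}{13},-64 \right)} = -47085 - -64 = -47085 + 64 = -47021$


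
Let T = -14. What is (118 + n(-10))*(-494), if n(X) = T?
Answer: -51376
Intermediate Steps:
n(X) = -14
(118 + n(-10))*(-494) = (118 - 14)*(-494) = 104*(-494) = -51376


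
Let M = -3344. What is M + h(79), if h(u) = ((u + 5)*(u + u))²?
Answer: 176142640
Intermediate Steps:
h(u) = 4*u²*(5 + u)² (h(u) = ((5 + u)*(2*u))² = (2*u*(5 + u))² = 4*u²*(5 + u)²)
M + h(79) = -3344 + 4*79²*(5 + 79)² = -3344 + 4*6241*84² = -3344 + 4*6241*7056 = -3344 + 176145984 = 176142640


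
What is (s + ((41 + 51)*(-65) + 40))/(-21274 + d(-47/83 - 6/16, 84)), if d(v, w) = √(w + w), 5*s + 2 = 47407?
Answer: -37665617/226291454 - 3541*√42/226291454 ≈ -0.16655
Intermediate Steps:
s = 9481 (s = -⅖ + (⅕)*47407 = -⅖ + 47407/5 = 9481)
d(v, w) = √2*√w (d(v, w) = √(2*w) = √2*√w)
(s + ((41 + 51)*(-65) + 40))/(-21274 + d(-47/83 - 6/16, 84)) = (9481 + ((41 + 51)*(-65) + 40))/(-21274 + √2*√84) = (9481 + (92*(-65) + 40))/(-21274 + √2*(2*√21)) = (9481 + (-5980 + 40))/(-21274 + 2*√42) = (9481 - 5940)/(-21274 + 2*√42) = 3541/(-21274 + 2*√42)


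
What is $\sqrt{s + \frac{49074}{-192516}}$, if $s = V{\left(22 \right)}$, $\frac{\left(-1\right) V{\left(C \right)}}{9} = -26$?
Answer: $\frac{\sqrt{240643235270}}{32086} \approx 15.289$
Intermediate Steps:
$V{\left(C \right)} = 234$ ($V{\left(C \right)} = \left(-9\right) \left(-26\right) = 234$)
$s = 234$
$\sqrt{s + \frac{49074}{-192516}} = \sqrt{234 + \frac{49074}{-192516}} = \sqrt{234 + 49074 \left(- \frac{1}{192516}\right)} = \sqrt{234 - \frac{8179}{32086}} = \sqrt{\frac{7499945}{32086}} = \frac{\sqrt{240643235270}}{32086}$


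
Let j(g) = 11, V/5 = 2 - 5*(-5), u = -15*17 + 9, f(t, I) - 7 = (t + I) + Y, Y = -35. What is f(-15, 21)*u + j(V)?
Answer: 5423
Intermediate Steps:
f(t, I) = -28 + I + t (f(t, I) = 7 + ((t + I) - 35) = 7 + ((I + t) - 35) = 7 + (-35 + I + t) = -28 + I + t)
u = -246 (u = -255 + 9 = -246)
V = 135 (V = 5*(2 - 5*(-5)) = 5*(2 + 25) = 5*27 = 135)
f(-15, 21)*u + j(V) = (-28 + 21 - 15)*(-246) + 11 = -22*(-246) + 11 = 5412 + 11 = 5423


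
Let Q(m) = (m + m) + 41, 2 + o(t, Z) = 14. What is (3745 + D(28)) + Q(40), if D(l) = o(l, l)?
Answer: 3878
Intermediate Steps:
o(t, Z) = 12 (o(t, Z) = -2 + 14 = 12)
Q(m) = 41 + 2*m (Q(m) = 2*m + 41 = 41 + 2*m)
D(l) = 12
(3745 + D(28)) + Q(40) = (3745 + 12) + (41 + 2*40) = 3757 + (41 + 80) = 3757 + 121 = 3878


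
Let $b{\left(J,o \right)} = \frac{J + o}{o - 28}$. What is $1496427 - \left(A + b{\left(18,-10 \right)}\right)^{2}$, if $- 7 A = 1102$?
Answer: $\frac{26030724047}{17689} \approx 1.4716 \cdot 10^{6}$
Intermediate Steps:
$b{\left(J,o \right)} = \frac{J + o}{-28 + o}$
$A = - \frac{1102}{7}$ ($A = \left(- \frac{1}{7}\right) 1102 = - \frac{1102}{7} \approx -157.43$)
$1496427 - \left(A + b{\left(18,-10 \right)}\right)^{2} = 1496427 - \left(- \frac{1102}{7} + \frac{18 - 10}{-28 - 10}\right)^{2} = 1496427 - \left(- \frac{1102}{7} + \frac{1}{-38} \cdot 8\right)^{2} = 1496427 - \left(- \frac{1102}{7} - \frac{4}{19}\right)^{2} = 1496427 - \left(- \frac{20966}{133}\right)^{2} = 1496427 - \frac{439573156}{17689} = \frac{26030724047}{17689}$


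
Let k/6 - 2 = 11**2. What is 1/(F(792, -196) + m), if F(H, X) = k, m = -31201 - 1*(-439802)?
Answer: 1/409339 ≈ 2.4430e-6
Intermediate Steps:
m = 408601 (m = -31201 + 439802 = 408601)
k = 738 (k = 12 + 6*11**2 = 12 + 6*121 = 12 + 726 = 738)
F(H, X) = 738
1/(F(792, -196) + m) = 1/(738 + 408601) = 1/409339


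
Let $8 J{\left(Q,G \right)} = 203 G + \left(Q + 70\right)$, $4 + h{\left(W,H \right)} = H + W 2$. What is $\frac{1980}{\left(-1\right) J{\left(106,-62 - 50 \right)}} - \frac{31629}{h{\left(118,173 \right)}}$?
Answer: $- \frac{491066}{6345} \approx -77.394$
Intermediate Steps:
$h{\left(W,H \right)} = -4 + H + 2 W$ ($h{\left(W,H \right)} = -4 + \left(H + W 2\right) = -4 + \left(H + 2 W\right) = -4 + H + 2 W$)
$J{\left(Q,G \right)} = \frac{35}{4} + \frac{Q}{8} + \frac{203 G}{8}$ ($J{\left(Q,G \right)} = \frac{203 G + \left(Q + 70\right)}{8} = \frac{203 G + \left(70 + Q\right)}{8} = \frac{70 + Q + 203 G}{8} = \frac{35}{4} + \frac{Q}{8} + \frac{203 G}{8}$)
$\frac{1980}{\left(-1\right) J{\left(106,-62 - 50 \right)}} - \frac{31629}{h{\left(118,173 \right)}} = \frac{1980}{\left(-1\right) \left(\frac{35}{4} + \frac{1}{8} \cdot 106 + \frac{203 \left(-62 - 50\right)}{8}\right)} - \frac{31629}{-4 + 173 + 2 \cdot 118} = \frac{1980}{\left(-1\right) \left(\frac{35}{4} + \frac{53}{4} + \frac{203}{8} \left(-112\right)\right)} - \frac{31629}{-4 + 173 + 236} = \frac{1980}{\left(-1\right) \left(\frac{35}{4} + \frac{53}{4} - 2842\right)} - \frac{31629}{405} = \frac{1980}{\left(-1\right) \left(-2820\right)} - \frac{10543}{135} = \frac{1980}{2820} - \frac{10543}{135} = 1980 \cdot \frac{1}{2820} - \frac{10543}{135} = \frac{33}{47} - \frac{10543}{135} = - \frac{491066}{6345}$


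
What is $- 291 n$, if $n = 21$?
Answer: $-6111$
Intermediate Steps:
$- 291 n = \left(-291\right) 21 = -6111$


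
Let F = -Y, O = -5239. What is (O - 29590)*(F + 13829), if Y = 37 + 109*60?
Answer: -252579908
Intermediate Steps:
Y = 6577 (Y = 37 + 6540 = 6577)
F = -6577 (F = -1*6577 = -6577)
(O - 29590)*(F + 13829) = (-5239 - 29590)*(-6577 + 13829) = -34829*7252 = -252579908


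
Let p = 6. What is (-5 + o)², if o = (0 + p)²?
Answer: 961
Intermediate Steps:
o = 36 (o = (0 + 6)² = 6² = 36)
(-5 + o)² = (-5 + 36)² = 31² = 961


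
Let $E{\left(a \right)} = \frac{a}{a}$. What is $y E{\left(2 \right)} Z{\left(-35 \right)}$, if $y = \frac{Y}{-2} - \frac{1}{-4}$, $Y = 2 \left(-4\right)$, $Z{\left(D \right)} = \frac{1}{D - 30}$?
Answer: $- \frac{17}{260} \approx -0.065385$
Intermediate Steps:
$E{\left(a \right)} = 1$
$Z{\left(D \right)} = \frac{1}{-30 + D}$
$Y = -8$
$y = \frac{17}{4}$ ($y = - \frac{8}{-2} - \frac{1}{-4} = \left(-8\right) \left(- \frac{1}{2}\right) - - \frac{1}{4} = 4 + \frac{1}{4} = \frac{17}{4} \approx 4.25$)
$y E{\left(2 \right)} Z{\left(-35 \right)} = \frac{\frac{17}{4} \cdot 1}{-30 - 35} = \frac{17}{4 \left(-65\right)} = \frac{17}{4} \left(- \frac{1}{65}\right) = - \frac{17}{260}$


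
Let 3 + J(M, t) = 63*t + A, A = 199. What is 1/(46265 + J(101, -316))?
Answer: 1/26553 ≈ 3.7661e-5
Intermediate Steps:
J(M, t) = 196 + 63*t (J(M, t) = -3 + (63*t + 199) = -3 + (199 + 63*t) = 196 + 63*t)
1/(46265 + J(101, -316)) = 1/(46265 + (196 + 63*(-316))) = 1/(46265 + (196 - 19908)) = 1/(46265 - 19712) = 1/26553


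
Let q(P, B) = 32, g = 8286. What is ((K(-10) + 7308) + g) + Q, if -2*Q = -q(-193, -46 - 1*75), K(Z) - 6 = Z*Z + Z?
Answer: 15706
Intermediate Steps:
K(Z) = 6 + Z + Z² (K(Z) = 6 + (Z*Z + Z) = 6 + (Z² + Z) = 6 + (Z + Z²) = 6 + Z + Z²)
Q = 16 (Q = -(-1)*32/2 = -½*(-32) = 16)
((K(-10) + 7308) + g) + Q = (((6 - 10 + (-10)²) + 7308) + 8286) + 16 = (((6 - 10 + 100) + 7308) + 8286) + 16 = ((96 + 7308) + 8286) + 16 = (7404 + 8286) + 16 = 15690 + 16 = 15706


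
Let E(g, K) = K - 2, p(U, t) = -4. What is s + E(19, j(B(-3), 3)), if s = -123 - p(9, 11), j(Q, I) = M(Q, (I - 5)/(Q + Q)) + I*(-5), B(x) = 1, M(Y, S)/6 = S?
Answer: -142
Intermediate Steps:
M(Y, S) = 6*S
j(Q, I) = -5*I + 3*(-5 + I)/Q (j(Q, I) = 6*((I - 5)/(Q + Q)) + I*(-5) = 6*((-5 + I)/((2*Q))) - 5*I = 6*((-5 + I)*(1/(2*Q))) - 5*I = 6*((-5 + I)/(2*Q)) - 5*I = 3*(-5 + I)/Q - 5*I = -5*I + 3*(-5 + I)/Q)
E(g, K) = -2 + K
s = -119 (s = -123 - 1*(-4) = -123 + 4 = -119)
s + E(19, j(B(-3), 3)) = -119 + (-2 + (-15 + 3*3 - 5*3*1)/1) = -119 + (-2 + 1*(-15 + 9 - 15)) = -119 + (-2 + 1*(-21)) = -119 + (-2 - 21) = -119 - 23 = -142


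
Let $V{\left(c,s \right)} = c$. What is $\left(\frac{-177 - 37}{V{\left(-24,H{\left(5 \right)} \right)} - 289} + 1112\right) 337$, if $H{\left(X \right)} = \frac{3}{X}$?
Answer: $\frac{117366990}{313} \approx 3.7497 \cdot 10^{5}$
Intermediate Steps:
$\left(\frac{-177 - 37}{V{\left(-24,H{\left(5 \right)} \right)} - 289} + 1112\right) 337 = \left(\frac{-177 - 37}{-24 - 289} + 1112\right) 337 = \left(- \frac{214}{-313} + 1112\right) 337 = \left(\left(-214\right) \left(- \frac{1}{313}\right) + 1112\right) 337 = \left(\frac{214}{313} + 1112\right) 337 = \frac{348270}{313} \cdot 337 = \frac{117366990}{313}$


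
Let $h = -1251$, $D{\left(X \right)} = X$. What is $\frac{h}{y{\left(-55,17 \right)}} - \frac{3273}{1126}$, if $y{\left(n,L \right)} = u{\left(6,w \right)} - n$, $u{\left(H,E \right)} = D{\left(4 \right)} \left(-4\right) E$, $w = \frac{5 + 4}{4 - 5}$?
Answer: $- \frac{2059953}{224074} \approx -9.1932$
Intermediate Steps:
$w = -9$ ($w = \frac{9}{-1} = 9 \left(-1\right) = -9$)
$u{\left(H,E \right)} = - 16 E$ ($u{\left(H,E \right)} = 4 \left(-4\right) E = - 16 E$)
$y{\left(n,L \right)} = 144 - n$ ($y{\left(n,L \right)} = \left(-16\right) \left(-9\right) - n = 144 - n$)
$\frac{h}{y{\left(-55,17 \right)}} - \frac{3273}{1126} = - \frac{1251}{144 - -55} - \frac{3273}{1126} = - \frac{1251}{144 + 55} - \frac{3273}{1126} = - \frac{1251}{199} - \frac{3273}{1126} = - \frac{2059953}{224074}$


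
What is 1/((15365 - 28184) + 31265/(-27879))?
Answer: -27879/357412166 ≈ -7.8002e-5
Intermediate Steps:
1/((15365 - 28184) + 31265/(-27879)) = 1/(-12819 + 31265*(-1/27879)) = 1/(-12819 - 31265/27879) = 1/(-357412166/27879) = -27879/357412166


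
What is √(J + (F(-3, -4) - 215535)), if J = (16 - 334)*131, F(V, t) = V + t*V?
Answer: 12*I*√1786 ≈ 507.13*I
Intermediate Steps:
F(V, t) = V + V*t
J = -41658 (J = -318*131 = -41658)
√(J + (F(-3, -4) - 215535)) = √(-41658 + (-3*(1 - 4) - 215535)) = √(-41658 + (-3*(-3) - 215535)) = √(-41658 + (9 - 215535)) = √(-41658 - 215526) = √(-257184) = 12*I*√1786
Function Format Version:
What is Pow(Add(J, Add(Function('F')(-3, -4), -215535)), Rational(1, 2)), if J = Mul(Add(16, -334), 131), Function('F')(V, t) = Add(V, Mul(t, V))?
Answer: Mul(12, I, Pow(1786, Rational(1, 2))) ≈ Mul(507.13, I)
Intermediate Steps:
Function('F')(V, t) = Add(V, Mul(V, t))
J = -41658 (J = Mul(-318, 131) = -41658)
Pow(Add(J, Add(Function('F')(-3, -4), -215535)), Rational(1, 2)) = Pow(Add(-41658, Add(Mul(-3, Add(1, -4)), -215535)), Rational(1, 2)) = Pow(Add(-41658, Add(Mul(-3, -3), -215535)), Rational(1, 2)) = Pow(Add(-41658, Add(9, -215535)), Rational(1, 2)) = Pow(Add(-41658, -215526), Rational(1, 2)) = Pow(-257184, Rational(1, 2)) = Mul(12, I, Pow(1786, Rational(1, 2)))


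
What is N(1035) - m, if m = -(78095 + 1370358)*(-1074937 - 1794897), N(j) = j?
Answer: -4156819665767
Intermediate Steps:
m = 4156819666802 (m = -1448453*(-2869834) = -1*(-4156819666802) = 4156819666802)
N(1035) - m = 1035 - 1*4156819666802 = 1035 - 4156819666802 = -4156819665767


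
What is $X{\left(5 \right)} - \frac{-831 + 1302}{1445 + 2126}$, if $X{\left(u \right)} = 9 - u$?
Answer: $\frac{13813}{3571} \approx 3.8681$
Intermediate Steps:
$X{\left(5 \right)} - \frac{-831 + 1302}{1445 + 2126} = \left(9 - 5\right) - \frac{-831 + 1302}{1445 + 2126} = \left(9 - 5\right) - \frac{471}{3571} = 4 - 471 \cdot \frac{1}{3571} = 4 - \frac{471}{3571} = \frac{13813}{3571}$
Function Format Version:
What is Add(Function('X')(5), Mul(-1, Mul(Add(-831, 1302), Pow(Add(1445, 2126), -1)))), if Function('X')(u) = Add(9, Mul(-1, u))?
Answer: Rational(13813, 3571) ≈ 3.8681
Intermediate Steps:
Add(Function('X')(5), Mul(-1, Mul(Add(-831, 1302), Pow(Add(1445, 2126), -1)))) = Add(Add(9, Mul(-1, 5)), Mul(-1, Mul(Add(-831, 1302), Pow(Add(1445, 2126), -1)))) = Add(Add(9, -5), Mul(-1, Mul(471, Pow(3571, -1)))) = Add(4, Mul(-1, Mul(471, Rational(1, 3571)))) = Add(4, Mul(-1, Rational(471, 3571))) = Add(4, Rational(-471, 3571)) = Rational(13813, 3571)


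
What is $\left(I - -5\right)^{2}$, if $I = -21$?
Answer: $256$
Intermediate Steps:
$\left(I - -5\right)^{2} = \left(-21 - -5\right)^{2} = \left(-21 + \left(-41 + 46\right)\right)^{2} = \left(-21 + 5\right)^{2} = \left(-16\right)^{2} = 256$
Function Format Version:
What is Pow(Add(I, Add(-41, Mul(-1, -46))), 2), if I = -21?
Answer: 256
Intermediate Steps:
Pow(Add(I, Add(-41, Mul(-1, -46))), 2) = Pow(Add(-21, Add(-41, Mul(-1, -46))), 2) = Pow(Add(-21, Add(-41, 46)), 2) = Pow(Add(-21, 5), 2) = Pow(-16, 2) = 256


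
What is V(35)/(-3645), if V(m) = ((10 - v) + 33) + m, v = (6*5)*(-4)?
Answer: -22/405 ≈ -0.054321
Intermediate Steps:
v = -120 (v = 30*(-4) = -120)
V(m) = 163 + m (V(m) = ((10 - 1*(-120)) + 33) + m = ((10 + 120) + 33) + m = (130 + 33) + m = 163 + m)
V(35)/(-3645) = (163 + 35)/(-3645) = 198*(-1/3645) = -22/405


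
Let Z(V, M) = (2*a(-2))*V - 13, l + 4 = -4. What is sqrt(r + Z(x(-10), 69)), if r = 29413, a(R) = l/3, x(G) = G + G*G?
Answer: 2*sqrt(7230) ≈ 170.06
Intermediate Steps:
l = -8 (l = -4 - 4 = -8)
x(G) = G + G**2
a(R) = -8/3
Z(V, M) = -13 - 16*V/3 (Z(V, M) = (2*(-8/3))*V - 13 = -16*V/3 - 13 = -13 - 16*V/3)
sqrt(r + Z(x(-10), 69)) = sqrt(29413 + (-13 - (-160)*(1 - 10)/3)) = sqrt(29413 + (-13 - (-160)*(-9)/3)) = sqrt(29413 + (-13 - 16/3*90)) = sqrt(29413 + (-13 - 480)) = sqrt(29413 - 493) = sqrt(28920) = 2*sqrt(7230)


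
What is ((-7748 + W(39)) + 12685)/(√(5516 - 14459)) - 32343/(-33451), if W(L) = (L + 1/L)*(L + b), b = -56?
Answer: 32343/33451 - 166669*I*√8943/348777 ≈ 0.96688 - 45.191*I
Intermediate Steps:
W(L) = (-56 + L)*(L + 1/L) (W(L) = (L + 1/L)*(L - 56) = (L + 1/L)*(-56 + L) = (-56 + L)*(L + 1/L))
((-7748 + W(39)) + 12685)/(√(5516 - 14459)) - 32343/(-33451) = ((-7748 + (1 + 39² - 56*39 - 56/39)) + 12685)/(√(5516 - 14459)) - 32343/(-33451) = ((-7748 + (1 + 1521 - 2184 - 56*1/39)) + 12685)/(√(-8943)) - 32343*(-1/33451) = ((-7748 + (1 + 1521 - 2184 - 56/39)) + 12685)/((I*√8943)) + 32343/33451 = ((-7748 - 25874/39) + 12685)*(-I*√8943/8943) + 32343/33451 = (-328046/39 + 12685)*(-I*√8943/8943) + 32343/33451 = 166669*(-I*√8943/8943)/39 + 32343/33451 = -166669*I*√8943/348777 + 32343/33451 = 32343/33451 - 166669*I*√8943/348777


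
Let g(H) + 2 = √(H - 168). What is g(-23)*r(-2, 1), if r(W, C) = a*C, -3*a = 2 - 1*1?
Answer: ⅔ - I*√191/3 ≈ 0.66667 - 4.6068*I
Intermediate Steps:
a = -⅓ (a = -(2 - 1*1)/3 = -(2 - 1)/3 = -⅓*1 = -⅓ ≈ -0.33333)
g(H) = -2 + √(-168 + H) (g(H) = -2 + √(H - 168) = -2 + √(-168 + H))
r(W, C) = -C/3
g(-23)*r(-2, 1) = (-2 + √(-168 - 23))*(-⅓*1) = (-2 + √(-191))*(-⅓) = (-2 + I*√191)*(-⅓) = ⅔ - I*√191/3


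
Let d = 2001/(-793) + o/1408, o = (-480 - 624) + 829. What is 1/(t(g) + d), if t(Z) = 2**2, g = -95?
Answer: 101504/130063 ≈ 0.78042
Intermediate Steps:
o = -275 (o = -1104 + 829 = -275)
t(Z) = 4
d = -275953/101504 (d = 2001/(-793) - 275/1408 = 2001*(-1/793) - 275*1/1408 = -2001/793 - 25/128 = -275953/101504 ≈ -2.7186)
1/(t(g) + d) = 1/(4 - 275953/101504) = 1/(130063/101504) = 101504/130063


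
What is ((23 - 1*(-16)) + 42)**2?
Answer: 6561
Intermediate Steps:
((23 - 1*(-16)) + 42)**2 = ((23 + 16) + 42)**2 = (39 + 42)**2 = 81**2 = 6561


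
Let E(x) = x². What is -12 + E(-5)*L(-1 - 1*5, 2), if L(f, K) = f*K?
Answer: -312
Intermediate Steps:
L(f, K) = K*f
-12 + E(-5)*L(-1 - 1*5, 2) = -12 + (-5)²*(2*(-1 - 1*5)) = -12 + 25*(2*(-1 - 5)) = -12 + 25*(2*(-6)) = -12 + 25*(-12) = -12 - 300 = -312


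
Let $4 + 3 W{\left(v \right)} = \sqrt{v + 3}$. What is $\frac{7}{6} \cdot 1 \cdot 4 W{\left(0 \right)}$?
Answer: $- \frac{56}{9} + \frac{14 \sqrt{3}}{9} \approx -3.5279$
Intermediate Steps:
$W{\left(v \right)} = - \frac{4}{3} + \frac{\sqrt{3 + v}}{3}$ ($W{\left(v \right)} = - \frac{4}{3} + \frac{\sqrt{v + 3}}{3} = - \frac{4}{3} + \frac{\sqrt{3 + v}}{3}$)
$\frac{7}{6} \cdot 1 \cdot 4 W{\left(0 \right)} = \frac{7}{6} \cdot 1 \cdot 4 \left(- \frac{4}{3} + \frac{\sqrt{3 + 0}}{3}\right) = 7 \cdot \frac{1}{6} \cdot 1 \cdot 4 \left(- \frac{4}{3} + \frac{\sqrt{3}}{3}\right) = \frac{7}{6} \cdot 1 \cdot 4 \left(- \frac{4}{3} + \frac{\sqrt{3}}{3}\right) = \frac{7}{6} \cdot 4 \left(- \frac{4}{3} + \frac{\sqrt{3}}{3}\right) = \frac{14 \left(- \frac{4}{3} + \frac{\sqrt{3}}{3}\right)}{3} = - \frac{56}{9} + \frac{14 \sqrt{3}}{9}$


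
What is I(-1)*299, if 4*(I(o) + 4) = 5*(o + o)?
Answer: -3887/2 ≈ -1943.5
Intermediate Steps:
I(o) = -4 + 5*o/2 (I(o) = -4 + (5*(o + o))/4 = -4 + (5*(2*o))/4 = -4 + (10*o)/4 = -4 + 5*o/2)
I(-1)*299 = (-4 + (5/2)*(-1))*299 = (-4 - 5/2)*299 = -13/2*299 = -3887/2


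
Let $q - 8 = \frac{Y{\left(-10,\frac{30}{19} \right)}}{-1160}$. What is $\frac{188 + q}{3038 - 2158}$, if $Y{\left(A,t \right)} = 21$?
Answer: $\frac{227339}{1020800} \approx 0.22271$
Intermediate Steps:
$q = \frac{9259}{1160}$ ($q = 8 + \frac{21}{-1160} = 8 + 21 \left(- \frac{1}{1160}\right) = 8 - \frac{21}{1160} = \frac{9259}{1160} \approx 7.9819$)
$\frac{188 + q}{3038 - 2158} = \frac{188 + \frac{9259}{1160}}{3038 - 2158} = \frac{227339}{1160 \cdot 880} = \frac{227339}{1160} \cdot \frac{1}{880} = \frac{227339}{1020800}$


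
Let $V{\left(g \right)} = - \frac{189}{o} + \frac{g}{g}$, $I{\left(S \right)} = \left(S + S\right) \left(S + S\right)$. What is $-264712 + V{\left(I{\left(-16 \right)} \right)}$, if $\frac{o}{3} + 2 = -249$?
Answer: $- \frac{66442398}{251} \approx -2.6471 \cdot 10^{5}$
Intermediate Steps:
$I{\left(S \right)} = 4 S^{2}$ ($I{\left(S \right)} = 2 S 2 S = 4 S^{2}$)
$o = -753$ ($o = -6 + 3 \left(-249\right) = -6 - 747 = -753$)
$V{\left(g \right)} = \frac{314}{251}$ ($V{\left(g \right)} = - \frac{189}{-753} + \frac{g}{g} = \left(-189\right) \left(- \frac{1}{753}\right) + 1 = \frac{63}{251} + 1 = \frac{314}{251}$)
$-264712 + V{\left(I{\left(-16 \right)} \right)} = -264712 + \frac{314}{251} = - \frac{66442398}{251}$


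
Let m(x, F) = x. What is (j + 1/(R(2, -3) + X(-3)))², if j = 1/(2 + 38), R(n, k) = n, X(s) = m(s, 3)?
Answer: 1521/1600 ≈ 0.95062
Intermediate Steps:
X(s) = s
j = 1/40 ≈ 0.025000
(j + 1/(R(2, -3) + X(-3)))² = (1/40 + 1/(2 - 3))² = (1/40 + 1/(-1))² = (1/40 - 1)² = (-39/40)² = 1521/1600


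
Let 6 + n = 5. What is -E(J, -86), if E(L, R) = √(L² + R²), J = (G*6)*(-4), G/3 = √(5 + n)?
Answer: -2*√7033 ≈ -167.73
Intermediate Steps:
n = -1 (n = -6 + 5 = -1)
G = 6 (G = 3*√(5 - 1) = 3*√4 = 3*2 = 6)
J = -144 (J = (6*6)*(-4) = 36*(-4) = -144)
-E(J, -86) = -√((-144)² + (-86)²) = -√(20736 + 7396) = -√28132 = -2*√7033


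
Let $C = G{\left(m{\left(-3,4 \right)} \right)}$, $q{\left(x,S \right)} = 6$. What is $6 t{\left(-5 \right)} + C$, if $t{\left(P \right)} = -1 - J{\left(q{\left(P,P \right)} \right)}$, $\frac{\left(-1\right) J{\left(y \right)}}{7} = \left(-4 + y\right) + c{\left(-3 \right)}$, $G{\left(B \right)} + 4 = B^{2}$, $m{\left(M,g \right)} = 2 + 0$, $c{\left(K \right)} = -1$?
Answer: $36$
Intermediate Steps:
$m{\left(M,g \right)} = 2$
$G{\left(B \right)} = -4 + B^{2}$
$J{\left(y \right)} = 35 - 7 y$ ($J{\left(y \right)} = - 7 \left(\left(-4 + y\right) - 1\right) = - 7 \left(-5 + y\right) = 35 - 7 y$)
$C = 0$ ($C = -4 + 2^{2} = -4 + 4 = 0$)
$t{\left(P \right)} = 6$ ($t{\left(P \right)} = -1 - \left(35 - 42\right) = -1 - -7 = -1 + 7 = 6$)
$6 t{\left(-5 \right)} + C = 6 \cdot 6 + 0 = 36 + 0 = 36$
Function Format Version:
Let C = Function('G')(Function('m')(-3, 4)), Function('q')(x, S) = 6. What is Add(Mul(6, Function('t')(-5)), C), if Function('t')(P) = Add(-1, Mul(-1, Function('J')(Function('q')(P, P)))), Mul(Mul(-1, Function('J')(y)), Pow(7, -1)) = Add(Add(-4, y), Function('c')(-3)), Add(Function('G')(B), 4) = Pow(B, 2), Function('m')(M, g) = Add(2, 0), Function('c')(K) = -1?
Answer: 36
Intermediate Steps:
Function('m')(M, g) = 2
Function('G')(B) = Add(-4, Pow(B, 2))
Function('J')(y) = Add(35, Mul(-7, y)) (Function('J')(y) = Mul(-7, Add(Add(-4, y), -1)) = Mul(-7, Add(-5, y)) = Add(35, Mul(-7, y)))
C = 0 (C = Add(-4, Pow(2, 2)) = Add(-4, 4) = 0)
Function('t')(P) = 6 (Function('t')(P) = Add(-1, Mul(-1, Add(35, Mul(-7, 6)))) = Add(-1, Mul(-1, Add(35, -42))) = Add(-1, Mul(-1, -7)) = Add(-1, 7) = 6)
Add(Mul(6, Function('t')(-5)), C) = Add(Mul(6, 6), 0) = Add(36, 0) = 36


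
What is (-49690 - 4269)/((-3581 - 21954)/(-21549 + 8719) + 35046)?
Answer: -138458794/89933143 ≈ -1.5396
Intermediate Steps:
(-49690 - 4269)/((-3581 - 21954)/(-21549 + 8719) + 35046) = -53959/(-25535/(-12830) + 35046) = -53959/(-25535*(-1/12830) + 35046) = -53959/(5107/2566 + 35046) = -53959/89933143/2566 = -53959*2566/89933143 = -138458794/89933143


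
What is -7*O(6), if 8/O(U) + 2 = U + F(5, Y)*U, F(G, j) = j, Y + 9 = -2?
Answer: 28/31 ≈ 0.90323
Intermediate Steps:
Y = -11 (Y = -9 - 2 = -11)
O(U) = 8/(-2 - 10*U) (O(U) = 8/(-2 + (U - 11*U)) = 8/(-2 - 10*U))
-7*O(6) = -28/(-1 - 5*6) = -28/(-1 - 30) = -28/(-31) = -28*(-1)/31 = -7*(-4/31) = 28/31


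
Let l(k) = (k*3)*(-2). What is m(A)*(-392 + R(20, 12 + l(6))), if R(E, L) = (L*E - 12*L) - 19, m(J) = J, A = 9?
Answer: -5427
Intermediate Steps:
l(k) = -6*k (l(k) = (3*k)*(-2) = -6*k)
R(E, L) = -19 - 12*L + E*L (R(E, L) = (E*L - 12*L) - 19 = (-12*L + E*L) - 19 = -19 - 12*L + E*L)
m(A)*(-392 + R(20, 12 + l(6))) = 9*(-392 + (-19 - 12*(12 - 6*6) + 20*(12 - 6*6))) = 9*(-392 + (-19 - 12*(12 - 36) + 20*(12 - 36))) = 9*(-392 + (-19 - 12*(-24) + 20*(-24))) = 9*(-392 + (-19 + 288 - 480)) = 9*(-392 - 211) = 9*(-603) = -5427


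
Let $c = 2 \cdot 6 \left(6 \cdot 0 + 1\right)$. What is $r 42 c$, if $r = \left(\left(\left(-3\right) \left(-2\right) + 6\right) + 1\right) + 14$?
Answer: $13608$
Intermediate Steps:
$c = 12$ ($c = 12 \left(0 + 1\right) = 12 \cdot 1 = 12$)
$r = 27$ ($r = \left(\left(6 + 6\right) + 1\right) + 14 = \left(12 + 1\right) + 14 = 13 + 14 = 27$)
$r 42 c = 27 \cdot 42 \cdot 12 = 1134 \cdot 12 = 13608$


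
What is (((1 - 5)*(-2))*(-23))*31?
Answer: -5704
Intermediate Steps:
(((1 - 5)*(-2))*(-23))*31 = (-4*(-2)*(-23))*31 = (8*(-23))*31 = -184*31 = -5704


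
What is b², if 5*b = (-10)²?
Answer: 400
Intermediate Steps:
b = 20 (b = (⅕)*(-10)² = (⅕)*100 = 20)
b² = 20² = 400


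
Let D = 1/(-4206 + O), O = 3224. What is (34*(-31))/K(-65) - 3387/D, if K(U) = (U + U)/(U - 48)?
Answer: 216132659/65 ≈ 3.3251e+6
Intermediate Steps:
K(U) = 2*U/(-48 + U) (K(U) = (2*U)/(-48 + U) = 2*U/(-48 + U))
D = -1/982 (D = 1/(-4206 + 3224) = 1/(-982) = -1/982 ≈ -0.0010183)
(34*(-31))/K(-65) - 3387/D = (34*(-31))/((2*(-65)/(-48 - 65))) - 3387/(-1/982) = -1054/(2*(-65)/(-113)) - 3387*(-982) = -1054/(2*(-65)*(-1/113)) + 3326034 = -1054/130/113 + 3326034 = -1054*113/130 + 3326034 = -59551/65 + 3326034 = 216132659/65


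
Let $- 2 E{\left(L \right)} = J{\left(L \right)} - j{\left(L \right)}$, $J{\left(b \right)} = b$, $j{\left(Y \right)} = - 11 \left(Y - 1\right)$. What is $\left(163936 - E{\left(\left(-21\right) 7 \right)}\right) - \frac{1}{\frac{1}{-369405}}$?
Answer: $\frac{1064907}{2} \approx 5.3245 \cdot 10^{5}$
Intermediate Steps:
$j{\left(Y \right)} = 11 - 11 Y$ ($j{\left(Y \right)} = - 11 \left(-1 + Y\right) = 11 - 11 Y$)
$E{\left(L \right)} = \frac{11}{2} - 6 L$ ($E{\left(L \right)} = - \frac{L - \left(11 - 11 L\right)}{2} = - \frac{L + \left(-11 + 11 L\right)}{2} = - \frac{-11 + 12 L}{2} = \frac{11}{2} - 6 L$)
$\left(163936 - E{\left(\left(-21\right) 7 \right)}\right) - \frac{1}{\frac{1}{-369405}} = \left(163936 - \left(\frac{11}{2} - 6 \left(\left(-21\right) 7\right)\right)\right) - \frac{1}{\frac{1}{-369405}} = \left(163936 - \left(\frac{11}{2} - -882\right)\right) - \frac{1}{- \frac{1}{369405}} = \left(163936 - \left(\frac{11}{2} + 882\right)\right) - -369405 = \left(163936 - \frac{1775}{2}\right) + 369405 = \frac{326097}{2} + 369405 = \frac{1064907}{2}$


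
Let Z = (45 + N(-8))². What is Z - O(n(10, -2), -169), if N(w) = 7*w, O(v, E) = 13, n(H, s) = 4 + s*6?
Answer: 108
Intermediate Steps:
n(H, s) = 4 + 6*s
Z = 121 (Z = (45 + 7*(-8))² = (45 - 56)² = (-11)² = 121)
Z - O(n(10, -2), -169) = 121 - 1*13 = 121 - 13 = 108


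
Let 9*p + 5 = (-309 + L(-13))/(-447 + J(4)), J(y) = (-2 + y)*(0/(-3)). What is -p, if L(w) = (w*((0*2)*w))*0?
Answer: 214/447 ≈ 0.47875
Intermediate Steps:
J(y) = 0 (J(y) = (-2 + y)*(0*(-1/3)) = (-2 + y)*0 = 0)
L(w) = 0 (L(w) = (w*(0*w))*0 = (w*0)*0 = 0*0 = 0)
p = -214/447 (p = -5/9 + ((-309 + 0)/(-447 + 0))/9 = -5/9 + (-309/(-447))/9 = -5/9 + (-309*(-1/447))/9 = -5/9 + (1/9)*(103/149) = -5/9 + 103/1341 = -214/447 ≈ -0.47875)
-p = -1*(-214/447) = 214/447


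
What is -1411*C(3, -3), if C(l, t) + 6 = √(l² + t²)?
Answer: 8466 - 4233*√2 ≈ 2479.6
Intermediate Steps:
C(l, t) = -6 + √(l² + t²)
-1411*C(3, -3) = -1411*(-6 + √(3² + (-3)²)) = -1411*(-6 + √(9 + 9)) = -1411*(-6 + √18) = -1411*(-6 + 3*√2) = 8466 - 4233*√2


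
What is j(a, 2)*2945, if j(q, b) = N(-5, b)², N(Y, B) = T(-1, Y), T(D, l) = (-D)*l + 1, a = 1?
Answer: 47120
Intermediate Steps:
T(D, l) = 1 - D*l (T(D, l) = -D*l + 1 = 1 - D*l)
N(Y, B) = 1 + Y (N(Y, B) = 1 - 1*(-1)*Y = 1 + Y)
j(q, b) = 16 (j(q, b) = (1 - 5)² = (-4)² = 16)
j(a, 2)*2945 = 16*2945 = 47120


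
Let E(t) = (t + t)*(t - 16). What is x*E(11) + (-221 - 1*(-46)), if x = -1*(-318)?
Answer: -35155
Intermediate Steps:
x = 318
E(t) = 2*t*(-16 + t) (E(t) = (2*t)*(-16 + t) = 2*t*(-16 + t))
x*E(11) + (-221 - 1*(-46)) = 318*(2*11*(-16 + 11)) + (-221 - 1*(-46)) = 318*(2*11*(-5)) + (-221 + 46) = 318*(-110) - 175 = -34980 - 175 = -35155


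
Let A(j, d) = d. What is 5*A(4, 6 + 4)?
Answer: 50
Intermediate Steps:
5*A(4, 6 + 4) = 5*(6 + 4) = 5*10 = 50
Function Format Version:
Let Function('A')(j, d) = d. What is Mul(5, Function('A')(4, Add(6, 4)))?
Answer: 50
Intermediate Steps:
Mul(5, Function('A')(4, Add(6, 4))) = Mul(5, Add(6, 4)) = Mul(5, 10) = 50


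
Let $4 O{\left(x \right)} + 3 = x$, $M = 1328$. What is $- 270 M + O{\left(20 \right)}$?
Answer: $- \frac{1434223}{4} \approx -3.5856 \cdot 10^{5}$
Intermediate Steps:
$O{\left(x \right)} = - \frac{3}{4} + \frac{x}{4}$
$- 270 M + O{\left(20 \right)} = \left(-270\right) 1328 + \left(- \frac{3}{4} + \frac{1}{4} \cdot 20\right) = -358560 + \left(- \frac{3}{4} + 5\right) = -358560 + \frac{17}{4} = - \frac{1434223}{4}$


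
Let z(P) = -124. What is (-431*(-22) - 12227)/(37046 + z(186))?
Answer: -2745/36922 ≈ -0.074346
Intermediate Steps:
(-431*(-22) - 12227)/(37046 + z(186)) = (-431*(-22) - 12227)/(37046 - 124) = (9482 - 12227)/36922 = -2745*1/36922 = -2745/36922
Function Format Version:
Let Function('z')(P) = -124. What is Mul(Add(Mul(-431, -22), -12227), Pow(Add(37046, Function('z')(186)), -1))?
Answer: Rational(-2745, 36922) ≈ -0.074346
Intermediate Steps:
Mul(Add(Mul(-431, -22), -12227), Pow(Add(37046, Function('z')(186)), -1)) = Mul(Add(Mul(-431, -22), -12227), Pow(Add(37046, -124), -1)) = Mul(Add(9482, -12227), Pow(36922, -1)) = Mul(-2745, Rational(1, 36922)) = Rational(-2745, 36922)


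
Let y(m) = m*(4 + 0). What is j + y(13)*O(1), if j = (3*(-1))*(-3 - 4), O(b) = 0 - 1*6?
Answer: -291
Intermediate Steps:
O(b) = -6 (O(b) = 0 - 6 = -6)
j = 21 (j = -3*(-7) = 21)
y(m) = 4*m (y(m) = m*4 = 4*m)
j + y(13)*O(1) = 21 + (4*13)*(-6) = 21 + 52*(-6) = 21 - 312 = -291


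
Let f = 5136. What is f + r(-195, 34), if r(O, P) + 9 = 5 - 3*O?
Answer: 5717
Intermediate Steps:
r(O, P) = -4 - 3*O (r(O, P) = -9 + (5 - 3*O) = -4 - 3*O)
f + r(-195, 34) = 5136 + (-4 - 3*(-195)) = 5136 + (-4 + 585) = 5136 + 581 = 5717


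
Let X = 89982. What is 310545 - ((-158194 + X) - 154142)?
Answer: 532899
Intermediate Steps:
310545 - ((-158194 + X) - 154142) = 310545 - ((-158194 + 89982) - 154142) = 310545 - (-68212 - 154142) = 310545 - 1*(-222354) = 310545 + 222354 = 532899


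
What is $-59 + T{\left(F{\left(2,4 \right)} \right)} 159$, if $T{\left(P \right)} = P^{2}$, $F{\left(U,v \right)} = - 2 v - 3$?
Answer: $19180$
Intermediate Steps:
$F{\left(U,v \right)} = -3 - 2 v$
$-59 + T{\left(F{\left(2,4 \right)} \right)} 159 = -59 + \left(-3 - 8\right)^{2} \cdot 159 = -59 + \left(-11\right)^{2} \cdot 159 = -59 + 121 \cdot 159 = -59 + 19239 = 19180$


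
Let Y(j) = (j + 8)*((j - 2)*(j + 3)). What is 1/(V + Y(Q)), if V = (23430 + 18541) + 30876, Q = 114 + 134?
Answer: 1/15879823 ≈ 6.2973e-8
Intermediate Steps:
Q = 248
V = 72847 (V = 41971 + 30876 = 72847)
Y(j) = (-2 + j)*(3 + j)*(8 + j) (Y(j) = (8 + j)*((-2 + j)*(3 + j)) = (-2 + j)*(3 + j)*(8 + j))
1/(V + Y(Q)) = 1/(72847 + (-48 + 248³ + 2*248 + 9*248²)) = 1/(72847 + (-48 + 15252992 + 496 + 9*61504)) = 1/(72847 + (-48 + 15252992 + 496 + 553536)) = 1/(72847 + 15806976) = 1/15879823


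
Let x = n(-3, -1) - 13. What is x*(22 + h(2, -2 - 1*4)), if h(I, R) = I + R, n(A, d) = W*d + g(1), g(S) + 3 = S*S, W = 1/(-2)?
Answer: -261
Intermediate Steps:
W = -½ ≈ -0.50000
g(S) = -3 + S² (g(S) = -3 + S*S = -3 + S²)
n(A, d) = -2 - d/2 (n(A, d) = -d/2 + (-3 + 1²) = -d/2 + (-3 + 1) = -d/2 - 2 = -2 - d/2)
x = -29/2 (x = (-2 - ½*(-1)) - 13 = (-2 + ½) - 13 = -3/2 - 13 = -29/2 ≈ -14.500)
x*(22 + h(2, -2 - 1*4)) = -29*(22 + (2 + (-2 - 1*4)))/2 = -29*(22 + (2 + (-2 - 4)))/2 = -29*(22 + (2 - 6))/2 = -29*(22 - 4)/2 = -29/2*18 = -261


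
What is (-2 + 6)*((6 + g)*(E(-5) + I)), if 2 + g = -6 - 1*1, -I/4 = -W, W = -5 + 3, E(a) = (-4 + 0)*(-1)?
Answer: 48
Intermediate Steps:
E(a) = 4 (E(a) = -4*(-1) = 4)
W = -2
I = -8 (I = -(-4)*(-2) = -4*2 = -8)
g = -9 (g = -2 + (-6 - 1*1) = -2 + (-6 - 1) = -2 - 7 = -9)
(-2 + 6)*((6 + g)*(E(-5) + I)) = (-2 + 6)*((6 - 9)*(4 - 8)) = 4*(-3*(-4)) = 4*12 = 48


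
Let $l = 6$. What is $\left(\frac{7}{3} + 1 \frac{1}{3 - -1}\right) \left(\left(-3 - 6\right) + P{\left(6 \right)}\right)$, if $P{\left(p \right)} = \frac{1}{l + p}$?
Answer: $- \frac{3317}{144} \approx -23.035$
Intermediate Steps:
$P{\left(p \right)} = \frac{1}{6 + p}$
$\left(\frac{7}{3} + 1 \frac{1}{3 - -1}\right) \left(\left(-3 - 6\right) + P{\left(6 \right)}\right) = \left(\frac{7}{3} + 1 \frac{1}{3 - -1}\right) \left(\left(-3 - 6\right) + \frac{1}{6 + 6}\right) = \left(7 \cdot \frac{1}{3} + 1 \frac{1}{3 + 1}\right) \left(\left(-3 - 6\right) + \frac{1}{12}\right) = \left(\frac{7}{3} + 1 \cdot \frac{1}{4}\right) \left(-9 + \frac{1}{12}\right) = \left(\frac{7}{3} + 1 \cdot \frac{1}{4}\right) \left(- \frac{107}{12}\right) = \left(\frac{7}{3} + \frac{1}{4}\right) \left(- \frac{107}{12}\right) = \frac{31}{12} \left(- \frac{107}{12}\right) = - \frac{3317}{144}$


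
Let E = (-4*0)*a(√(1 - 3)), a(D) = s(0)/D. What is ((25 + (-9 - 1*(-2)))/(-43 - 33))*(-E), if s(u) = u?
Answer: 0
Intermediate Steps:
a(D) = 0 (a(D) = 0/D = 0)
E = 0 (E = -4*0*0 = 0*0 = 0)
((25 + (-9 - 1*(-2)))/(-43 - 33))*(-E) = ((25 + (-9 - 1*(-2)))/(-43 - 33))*(-1*0) = ((25 + (-9 + 2))/(-76))*0 = ((25 - 7)*(-1/76))*0 = (18*(-1/76))*0 = -9/38*0 = 0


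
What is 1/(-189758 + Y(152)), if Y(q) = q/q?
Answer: -1/189757 ≈ -5.2699e-6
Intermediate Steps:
Y(q) = 1
1/(-189758 + Y(152)) = 1/(-189758 + 1) = 1/(-189757) = -1/189757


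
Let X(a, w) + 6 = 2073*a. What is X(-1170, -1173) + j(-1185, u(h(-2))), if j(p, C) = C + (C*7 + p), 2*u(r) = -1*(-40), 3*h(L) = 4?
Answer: -2426441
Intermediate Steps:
h(L) = 4/3 (h(L) = (⅓)*4 = 4/3)
X(a, w) = -6 + 2073*a
u(r) = 20 (u(r) = (-1*(-40))/2 = (½)*40 = 20)
j(p, C) = p + 8*C (j(p, C) = C + (7*C + p) = C + (p + 7*C) = p + 8*C)
X(-1170, -1173) + j(-1185, u(h(-2))) = (-6 + 2073*(-1170)) + (-1185 + 8*20) = (-6 - 2425410) + (-1185 + 160) = -2425416 - 1025 = -2426441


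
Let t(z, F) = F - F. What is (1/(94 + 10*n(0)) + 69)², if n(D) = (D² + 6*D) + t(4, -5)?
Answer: 42081169/8836 ≈ 4762.5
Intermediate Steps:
t(z, F) = 0
n(D) = D² + 6*D (n(D) = (D² + 6*D) + 0 = D² + 6*D)
(1/(94 + 10*n(0)) + 69)² = (1/(94 + 10*(0*(6 + 0))) + 69)² = (1/(94 + 10*(0*6)) + 69)² = (1/(94 + 10*0) + 69)² = (1/(94 + 0) + 69)² = (1/94 + 69)² = (6487/94)² = 42081169/8836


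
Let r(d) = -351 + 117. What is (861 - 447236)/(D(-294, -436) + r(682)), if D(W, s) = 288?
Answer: -446375/54 ≈ -8266.2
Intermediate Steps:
r(d) = -234
(861 - 447236)/(D(-294, -436) + r(682)) = (861 - 447236)/(288 - 234) = -446375/54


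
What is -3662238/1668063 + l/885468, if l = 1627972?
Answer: -43936224929/123084700707 ≈ -0.35696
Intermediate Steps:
-3662238/1668063 + l/885468 = -3662238/1668063 + 1627972/885468 = -3662238*1/1668063 + 1627972*(1/885468) = -1220746/556021 + 406993/221367 = -43936224929/123084700707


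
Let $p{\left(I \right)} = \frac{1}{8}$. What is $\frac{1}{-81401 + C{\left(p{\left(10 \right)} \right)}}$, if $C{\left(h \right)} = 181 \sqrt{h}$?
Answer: $- \frac{651208}{53008949647} - \frac{362 \sqrt{2}}{53008949647} \approx -1.2295 \cdot 10^{-5}$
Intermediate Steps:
$p{\left(I \right)} = \frac{1}{8}$
$\frac{1}{-81401 + C{\left(p{\left(10 \right)} \right)}} = \frac{1}{-81401 + \frac{181}{2 \sqrt{2}}} = \frac{1}{-81401 + 181 \frac{\sqrt{2}}{4}} = \frac{1}{-81401 + \frac{181 \sqrt{2}}{4}}$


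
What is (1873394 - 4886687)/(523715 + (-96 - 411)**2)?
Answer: -3013293/780764 ≈ -3.8594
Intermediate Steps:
(1873394 - 4886687)/(523715 + (-96 - 411)**2) = -3013293/(523715 + (-507)**2) = -3013293/(523715 + 257049) = -3013293/780764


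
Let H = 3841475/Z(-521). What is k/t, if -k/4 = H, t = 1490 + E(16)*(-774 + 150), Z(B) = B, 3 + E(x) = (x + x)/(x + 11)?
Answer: 69146550/6148321 ≈ 11.246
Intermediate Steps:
E(x) = -3 + 2*x/(11 + x) (E(x) = -3 + (x + x)/(x + 11) = -3 + (2*x)/(11 + x) = -3 + 2*x/(11 + x))
H = -3841475/521 (H = 3841475/(-521) = 3841475*(-1/521) = -3841475/521 ≈ -7373.3)
t = 23602/9 (t = 1490 + ((-33 - 1*16)/(11 + 16))*(-774 + 150) = 1490 + ((-33 - 16)/27)*(-624) = 1490 + ((1/27)*(-49))*(-624) = 1490 - 49/27*(-624) = 1490 + 10192/9 = 23602/9 ≈ 2622.4)
k = 15365900/521 (k = -4*(-3841475/521) = 15365900/521 ≈ 29493.)
k/t = 15365900/(521*(23602/9)) = (15365900/521)*(9/23602) = 69146550/6148321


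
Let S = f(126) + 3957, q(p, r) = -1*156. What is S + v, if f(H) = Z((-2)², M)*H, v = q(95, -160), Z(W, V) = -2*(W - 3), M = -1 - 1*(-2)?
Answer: 3549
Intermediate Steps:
q(p, r) = -156
M = 1 (M = -1 + 2 = 1)
Z(W, V) = 6 - 2*W (Z(W, V) = -2*(-3 + W) = 6 - 2*W)
v = -156
f(H) = -2*H (f(H) = (6 - 2*(-2)²)*H = (6 - 2*4)*H = (6 - 8)*H = -2*H)
S = 3705 (S = -2*126 + 3957 = -252 + 3957 = 3705)
S + v = 3705 - 156 = 3549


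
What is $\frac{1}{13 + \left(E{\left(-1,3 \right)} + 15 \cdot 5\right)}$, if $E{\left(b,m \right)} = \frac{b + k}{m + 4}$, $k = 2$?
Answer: $\frac{7}{617} \approx 0.011345$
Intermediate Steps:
$E{\left(b,m \right)} = \frac{2 + b}{4 + m}$ ($E{\left(b,m \right)} = \frac{b + 2}{m + 4} = \frac{2 + b}{4 + m}$)
$\frac{1}{13 + \left(E{\left(-1,3 \right)} + 15 \cdot 5\right)} = \frac{1}{13 + \left(\frac{2 - 1}{4 + 3} + 15 \cdot 5\right)} = \frac{1}{13 + \left(\frac{1}{7} \cdot 1 + 75\right)} = \frac{1}{13 + \left(\frac{1}{7} + 75\right)} = \frac{1}{13 + \frac{526}{7}} = \frac{1}{\frac{617}{7}} = \frac{7}{617}$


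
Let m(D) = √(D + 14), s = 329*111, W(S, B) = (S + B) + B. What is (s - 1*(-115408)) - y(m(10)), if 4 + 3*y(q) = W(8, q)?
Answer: 455777/3 - 4*√6/3 ≈ 1.5192e+5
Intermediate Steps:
W(S, B) = S + 2*B (W(S, B) = (B + S) + B = S + 2*B)
s = 36519
m(D) = √(14 + D)
y(q) = 4/3 + 2*q/3 (y(q) = -4/3 + (8 + 2*q)/3 = -4/3 + (8/3 + 2*q/3) = 4/3 + 2*q/3)
(s - 1*(-115408)) - y(m(10)) = (36519 - 1*(-115408)) - (4/3 + 2*√(14 + 10)/3) = (36519 + 115408) - (4/3 + 2*√24/3) = 151927 - (4/3 + 2*(2*√6)/3) = 151927 - (4/3 + 4*√6/3) = 151927 + (-4/3 - 4*√6/3) = 455777/3 - 4*√6/3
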